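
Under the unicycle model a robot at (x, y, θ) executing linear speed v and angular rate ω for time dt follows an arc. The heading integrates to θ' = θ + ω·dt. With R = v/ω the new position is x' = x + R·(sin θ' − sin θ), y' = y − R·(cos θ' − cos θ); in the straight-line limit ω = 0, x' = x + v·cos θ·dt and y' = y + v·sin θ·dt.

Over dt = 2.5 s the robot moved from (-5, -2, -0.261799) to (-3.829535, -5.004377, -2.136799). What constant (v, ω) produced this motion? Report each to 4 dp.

v = 1.5000, ω = -0.7500

Δθ = -2.136799 − -0.261799 = -1.875000
ω = Δθ/dt = -1.875000/2.5 = -0.7500
R = −Δy/(cos θ' − cos θ) = -2.0000
v = R·ω = -2.0000·-0.7500 = 1.5000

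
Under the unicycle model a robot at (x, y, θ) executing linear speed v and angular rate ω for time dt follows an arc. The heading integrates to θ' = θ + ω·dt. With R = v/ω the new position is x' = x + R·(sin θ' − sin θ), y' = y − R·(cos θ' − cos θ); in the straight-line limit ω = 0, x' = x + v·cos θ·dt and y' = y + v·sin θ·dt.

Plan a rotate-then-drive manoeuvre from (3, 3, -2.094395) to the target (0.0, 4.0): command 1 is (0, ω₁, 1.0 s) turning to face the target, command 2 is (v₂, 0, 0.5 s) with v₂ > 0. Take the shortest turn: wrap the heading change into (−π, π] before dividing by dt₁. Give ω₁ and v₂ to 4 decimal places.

ω₁ = -1.3689, v₂ = 6.3246

heading to target = atan2(4−3, 0−3) = 2.8198
Δθ = wrap(2.8198 − -2.0944) = -1.3689; ω₁ = Δθ/dt₁ = -1.3689
distance = √((0−3)² + (4−3)²) = 3.1623; v₂ = distance/dt₂ = 6.3246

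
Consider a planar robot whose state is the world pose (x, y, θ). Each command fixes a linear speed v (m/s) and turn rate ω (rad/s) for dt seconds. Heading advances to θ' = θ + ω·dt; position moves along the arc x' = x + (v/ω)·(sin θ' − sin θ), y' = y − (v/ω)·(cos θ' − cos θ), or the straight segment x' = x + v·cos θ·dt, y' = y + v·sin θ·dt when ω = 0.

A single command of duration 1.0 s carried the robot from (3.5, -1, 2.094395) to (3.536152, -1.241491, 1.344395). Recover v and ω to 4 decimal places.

Δθ = 1.344395 − 2.094395 = -0.750000
ω = Δθ/dt = -0.750000/1.0 = -0.7500
R = −Δy/(cos θ' − cos θ) = 0.3333
v = R·ω = 0.3333·-0.7500 = -0.2500

v = -0.2500, ω = -0.7500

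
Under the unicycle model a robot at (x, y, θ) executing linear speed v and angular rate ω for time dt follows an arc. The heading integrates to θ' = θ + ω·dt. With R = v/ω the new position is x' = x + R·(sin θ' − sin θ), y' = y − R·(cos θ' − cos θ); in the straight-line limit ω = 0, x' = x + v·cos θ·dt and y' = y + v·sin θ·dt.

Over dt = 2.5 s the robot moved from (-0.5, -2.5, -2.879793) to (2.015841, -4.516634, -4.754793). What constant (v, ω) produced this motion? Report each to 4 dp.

Δθ = -4.754793 − -2.879793 = -1.875000
ω = Δθ/dt = -1.875000/2.5 = -0.7500
R = Δx/(sin θ' − sin θ) = 2.0000
v = R·ω = 2.0000·-0.7500 = -1.5000

v = -1.5000, ω = -0.7500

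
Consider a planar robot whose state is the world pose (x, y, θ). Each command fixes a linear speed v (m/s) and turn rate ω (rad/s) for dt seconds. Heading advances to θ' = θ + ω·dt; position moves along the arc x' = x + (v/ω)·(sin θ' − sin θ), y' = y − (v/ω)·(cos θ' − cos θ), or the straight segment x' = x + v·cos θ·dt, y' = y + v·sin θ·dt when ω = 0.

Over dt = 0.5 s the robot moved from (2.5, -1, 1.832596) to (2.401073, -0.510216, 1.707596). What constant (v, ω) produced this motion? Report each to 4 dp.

v = 1.0000, ω = -0.2500

Δθ = 1.707596 − 1.832596 = -0.125000
ω = Δθ/dt = -0.125000/0.5 = -0.2500
R = −Δy/(cos θ' − cos θ) = -4.0000
v = R·ω = -4.0000·-0.2500 = 1.0000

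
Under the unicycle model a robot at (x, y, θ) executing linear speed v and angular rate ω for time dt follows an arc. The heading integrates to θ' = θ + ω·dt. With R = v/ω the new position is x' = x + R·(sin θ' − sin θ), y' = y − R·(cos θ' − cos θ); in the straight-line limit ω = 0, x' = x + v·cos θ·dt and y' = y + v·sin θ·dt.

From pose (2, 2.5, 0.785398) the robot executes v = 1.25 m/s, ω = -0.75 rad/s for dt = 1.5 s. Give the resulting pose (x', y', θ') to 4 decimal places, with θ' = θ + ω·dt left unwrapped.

θ' = 0.7854 + -0.75·1.5 = -0.3396
R = v/ω = 1.25/-0.75 = -1.6667
x' = 2 + -1.6667·(sin -0.3396 − sin 0.7854) = 3.7337
y' = 2.5 − -1.6667·(cos -0.3396 − cos 0.7854) = 2.8930

(3.7337, 2.8930, -0.3396)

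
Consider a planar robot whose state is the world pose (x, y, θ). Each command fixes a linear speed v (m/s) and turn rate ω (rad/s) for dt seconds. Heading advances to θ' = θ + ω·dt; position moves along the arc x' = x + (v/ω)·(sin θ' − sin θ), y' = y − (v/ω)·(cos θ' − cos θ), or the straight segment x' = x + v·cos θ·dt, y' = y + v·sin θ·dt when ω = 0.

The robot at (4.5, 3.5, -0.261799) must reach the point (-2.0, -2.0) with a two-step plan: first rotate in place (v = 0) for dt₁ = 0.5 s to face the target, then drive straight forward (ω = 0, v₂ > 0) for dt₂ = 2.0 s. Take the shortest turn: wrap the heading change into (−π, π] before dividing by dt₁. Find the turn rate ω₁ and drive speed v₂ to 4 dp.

heading to target = atan2(-2−3.5, -2−4.5) = -2.4393
Δθ = wrap(-2.4393 − -0.2618) = -2.1775; ω₁ = Δθ/dt₁ = -4.3551
distance = √((-2−4.5)² + (-2−3.5)²) = 8.5147; v₂ = distance/dt₂ = 4.2573

ω₁ = -4.3551, v₂ = 4.2573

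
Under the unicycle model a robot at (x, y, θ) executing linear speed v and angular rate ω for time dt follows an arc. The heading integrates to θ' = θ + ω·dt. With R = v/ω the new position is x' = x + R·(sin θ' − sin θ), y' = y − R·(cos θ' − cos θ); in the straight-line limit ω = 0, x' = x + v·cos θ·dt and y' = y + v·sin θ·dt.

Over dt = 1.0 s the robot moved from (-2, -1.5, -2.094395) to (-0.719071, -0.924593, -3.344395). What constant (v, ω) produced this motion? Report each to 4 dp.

Δθ = -3.344395 − -2.094395 = -1.250000
ω = Δθ/dt = -1.250000/1.0 = -1.2500
R = Δx/(sin θ' − sin θ) = 1.2000
v = R·ω = 1.2000·-1.2500 = -1.5000

v = -1.5000, ω = -1.2500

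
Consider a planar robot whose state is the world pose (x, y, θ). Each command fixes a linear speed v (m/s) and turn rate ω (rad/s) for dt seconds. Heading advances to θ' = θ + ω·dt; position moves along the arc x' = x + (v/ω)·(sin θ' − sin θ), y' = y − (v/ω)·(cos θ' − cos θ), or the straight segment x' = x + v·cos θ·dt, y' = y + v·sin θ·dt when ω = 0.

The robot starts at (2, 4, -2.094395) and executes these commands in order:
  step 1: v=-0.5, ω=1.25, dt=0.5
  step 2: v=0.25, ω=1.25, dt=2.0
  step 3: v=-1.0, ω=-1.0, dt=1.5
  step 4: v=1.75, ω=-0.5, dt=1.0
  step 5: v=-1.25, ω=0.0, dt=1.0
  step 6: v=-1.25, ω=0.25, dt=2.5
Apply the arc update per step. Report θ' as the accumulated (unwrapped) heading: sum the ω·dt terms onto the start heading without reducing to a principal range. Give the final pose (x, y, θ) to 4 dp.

(-0.7271, 5.5473, -0.3444)

step 1: θ'=-1.4694 (R=-0.4000) → pose (2.0515, 4.2405, -1.4694)
step 2: θ'=1.0306 (R=0.2000) → pose (2.4220, 4.1579, 1.0306)
step 3: θ'=-0.4694 (R=1.0000) → pose (1.1121, 3.7803, -0.4694)
step 4: θ'=-0.9694 (R=-3.5000) → pose (2.4148, 2.6392, -0.9694)
step 5: θ'=-0.9694 (straight) → pose (1.7075, 3.6699, -0.9694)
step 6: θ'=-0.3444 (R=-5.0000) → pose (-0.7271, 5.5473, -0.3444)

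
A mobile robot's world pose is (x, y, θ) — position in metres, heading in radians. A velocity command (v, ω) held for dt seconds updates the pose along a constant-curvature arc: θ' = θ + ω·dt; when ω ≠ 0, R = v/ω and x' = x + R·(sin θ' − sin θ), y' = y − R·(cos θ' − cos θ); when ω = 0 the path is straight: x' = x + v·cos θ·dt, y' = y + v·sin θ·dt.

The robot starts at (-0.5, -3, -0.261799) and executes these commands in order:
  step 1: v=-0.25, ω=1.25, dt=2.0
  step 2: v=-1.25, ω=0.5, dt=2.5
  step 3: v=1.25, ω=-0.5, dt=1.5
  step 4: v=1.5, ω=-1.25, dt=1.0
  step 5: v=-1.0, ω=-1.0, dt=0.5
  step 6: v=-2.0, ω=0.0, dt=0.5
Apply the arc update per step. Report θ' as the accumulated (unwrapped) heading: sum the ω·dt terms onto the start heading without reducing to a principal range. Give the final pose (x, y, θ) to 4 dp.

(-1.1632, -4.1690, 0.9882)

step 1: θ'=2.2382 (R=-0.2000) → pose (-0.7088, -3.3170, 2.2382)
step 2: θ'=3.4882 (R=-2.5000) → pose (2.1040, -4.1209, 3.4882)
step 3: θ'=2.7382 (R=-2.5000) → pose (0.2734, -4.0689, 2.7382)
step 4: θ'=1.4882 (R=-1.2000) → pose (-0.4515, -2.8663, 1.4882)
step 5: θ'=0.9882 (R=1.0000) → pose (-0.6130, -3.3339, 0.9882)
step 6: θ'=0.9882 (straight) → pose (-1.1632, -4.1690, 0.9882)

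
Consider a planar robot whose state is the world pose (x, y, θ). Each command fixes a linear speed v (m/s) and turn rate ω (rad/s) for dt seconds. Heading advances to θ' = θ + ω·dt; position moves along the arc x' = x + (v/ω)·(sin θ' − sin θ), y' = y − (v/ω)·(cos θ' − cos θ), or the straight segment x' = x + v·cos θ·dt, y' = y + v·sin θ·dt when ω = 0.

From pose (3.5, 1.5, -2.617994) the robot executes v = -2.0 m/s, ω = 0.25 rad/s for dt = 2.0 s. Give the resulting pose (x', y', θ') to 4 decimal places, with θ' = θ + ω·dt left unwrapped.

θ' = -2.6180 + 0.25·2.0 = -2.1180
R = v/ω = -2.0/0.25 = -8.0000
x' = 3.5 + -8.0000·(sin -2.1180 − sin -2.6180) = 6.3319
y' = 1.5 − -8.0000·(cos -2.1180 − cos -2.6180) = 4.2658

(6.3319, 4.2658, -2.1180)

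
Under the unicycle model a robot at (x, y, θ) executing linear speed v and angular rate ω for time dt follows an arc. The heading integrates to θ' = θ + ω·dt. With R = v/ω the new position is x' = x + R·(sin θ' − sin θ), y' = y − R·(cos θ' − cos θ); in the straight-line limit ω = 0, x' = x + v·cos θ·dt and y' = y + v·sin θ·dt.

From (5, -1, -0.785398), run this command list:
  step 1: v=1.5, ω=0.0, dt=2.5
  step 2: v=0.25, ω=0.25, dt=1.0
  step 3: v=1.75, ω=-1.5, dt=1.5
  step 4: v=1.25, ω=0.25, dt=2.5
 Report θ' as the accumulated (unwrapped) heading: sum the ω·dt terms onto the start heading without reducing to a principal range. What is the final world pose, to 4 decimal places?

(5.2479, -7.8075, -2.1604)

step 1: θ'=-0.7854 (straight) → pose (7.6517, -3.6516, -0.7854)
step 2: θ'=-0.5354 (R=1.0000) → pose (7.8486, -3.8046, -0.5354)
step 3: θ'=-2.7854 (R=-1.1667) → pose (7.6602, -5.9015, -2.7854)
step 4: θ'=-2.1604 (R=5.0000) → pose (5.2479, -7.8075, -2.1604)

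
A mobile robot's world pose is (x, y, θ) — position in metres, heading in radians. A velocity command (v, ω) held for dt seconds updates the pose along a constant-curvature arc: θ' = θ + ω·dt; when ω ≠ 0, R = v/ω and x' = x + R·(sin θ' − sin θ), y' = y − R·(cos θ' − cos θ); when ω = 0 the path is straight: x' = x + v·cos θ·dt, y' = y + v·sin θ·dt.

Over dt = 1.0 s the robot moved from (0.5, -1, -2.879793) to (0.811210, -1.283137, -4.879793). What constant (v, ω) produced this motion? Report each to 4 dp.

Δθ = -4.879793 − -2.879793 = -2.000000
ω = Δθ/dt = -2.000000/1.0 = -2.0000
R = Δx/(sin θ' − sin θ) = 0.2500
v = R·ω = 0.2500·-2.0000 = -0.5000

v = -0.5000, ω = -2.0000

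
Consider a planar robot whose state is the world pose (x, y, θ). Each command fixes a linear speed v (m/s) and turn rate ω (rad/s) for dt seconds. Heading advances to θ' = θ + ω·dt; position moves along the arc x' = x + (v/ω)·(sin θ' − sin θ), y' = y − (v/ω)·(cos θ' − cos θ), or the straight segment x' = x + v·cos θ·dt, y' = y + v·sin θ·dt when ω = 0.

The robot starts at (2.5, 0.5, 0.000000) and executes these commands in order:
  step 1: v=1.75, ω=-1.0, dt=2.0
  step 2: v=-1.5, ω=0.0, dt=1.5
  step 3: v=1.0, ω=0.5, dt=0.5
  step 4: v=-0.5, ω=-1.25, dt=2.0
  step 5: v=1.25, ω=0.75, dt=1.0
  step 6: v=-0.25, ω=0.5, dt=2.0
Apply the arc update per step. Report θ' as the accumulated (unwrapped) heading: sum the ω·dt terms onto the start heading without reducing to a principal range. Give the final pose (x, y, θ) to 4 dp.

(5.1974, 0.5839, -2.5000)

step 1: θ'=-2.0000 (R=-1.7500) → pose (4.0913, -1.9783, -2.0000)
step 2: θ'=-2.0000 (straight) → pose (5.0276, 0.0677, -2.0000)
step 3: θ'=-1.7500 (R=2.0000) → pose (4.8782, -0.4081, -1.7500)
step 4: θ'=-4.2500 (R=0.4000) → pose (5.6298, -0.3010, -4.2500)
step 5: θ'=-3.5000 (R=1.6667) → pose (4.7228, 0.5163, -3.5000)
step 6: θ'=-2.5000 (R=-0.5000) → pose (5.1974, 0.5839, -2.5000)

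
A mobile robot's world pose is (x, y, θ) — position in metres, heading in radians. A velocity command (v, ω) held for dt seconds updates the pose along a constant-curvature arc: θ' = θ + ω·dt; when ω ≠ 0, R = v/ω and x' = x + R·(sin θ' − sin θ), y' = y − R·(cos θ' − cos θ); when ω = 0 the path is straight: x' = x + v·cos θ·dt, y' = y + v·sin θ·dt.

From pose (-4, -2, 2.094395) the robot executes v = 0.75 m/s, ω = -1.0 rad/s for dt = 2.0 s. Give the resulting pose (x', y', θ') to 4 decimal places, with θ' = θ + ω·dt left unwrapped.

(-3.4212, -0.8783, 0.0944)

θ' = 2.0944 + -1.0·2.0 = 0.0944
R = v/ω = 0.75/-1.0 = -0.7500
x' = -4 + -0.7500·(sin 0.0944 − sin 2.0944) = -3.4212
y' = -2 − -0.7500·(cos 0.0944 − cos 2.0944) = -0.8783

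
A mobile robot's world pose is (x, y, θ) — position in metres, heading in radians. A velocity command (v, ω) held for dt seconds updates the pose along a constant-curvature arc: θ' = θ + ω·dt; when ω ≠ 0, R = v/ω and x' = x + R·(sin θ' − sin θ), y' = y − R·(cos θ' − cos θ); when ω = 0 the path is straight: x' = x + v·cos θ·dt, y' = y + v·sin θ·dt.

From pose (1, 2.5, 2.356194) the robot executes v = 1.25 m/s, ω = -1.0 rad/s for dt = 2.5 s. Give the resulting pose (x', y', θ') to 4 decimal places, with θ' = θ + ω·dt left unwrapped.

θ' = 2.3562 + -1.0·2.5 = -0.1438
R = v/ω = 1.25/-1.0 = -1.2500
x' = 1 + -1.2500·(sin -0.1438 − sin 2.3562) = 2.0630
y' = 2.5 − -1.2500·(cos -0.1438 − cos 2.3562) = 4.6210

(2.0630, 4.6210, -0.1438)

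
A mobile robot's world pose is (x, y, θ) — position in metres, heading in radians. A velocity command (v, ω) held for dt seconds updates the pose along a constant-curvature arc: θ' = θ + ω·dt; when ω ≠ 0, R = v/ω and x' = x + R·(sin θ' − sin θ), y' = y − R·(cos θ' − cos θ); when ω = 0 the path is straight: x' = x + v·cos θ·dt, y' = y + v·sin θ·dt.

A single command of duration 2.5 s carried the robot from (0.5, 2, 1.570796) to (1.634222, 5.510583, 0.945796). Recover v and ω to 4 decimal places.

v = 1.5000, ω = -0.2500

Δθ = 0.945796 − 1.570796 = -0.625000
ω = Δθ/dt = -0.625000/2.5 = -0.2500
R = −Δy/(cos θ' − cos θ) = -6.0000
v = R·ω = -6.0000·-0.2500 = 1.5000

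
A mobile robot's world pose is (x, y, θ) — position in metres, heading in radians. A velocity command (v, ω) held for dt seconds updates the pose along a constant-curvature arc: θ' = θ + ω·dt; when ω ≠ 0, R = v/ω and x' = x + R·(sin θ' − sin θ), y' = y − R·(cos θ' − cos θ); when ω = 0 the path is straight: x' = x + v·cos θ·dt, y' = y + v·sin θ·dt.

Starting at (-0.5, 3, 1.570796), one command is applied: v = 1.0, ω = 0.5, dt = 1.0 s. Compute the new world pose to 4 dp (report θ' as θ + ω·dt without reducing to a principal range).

(-0.7448, 3.9589, 2.0708)

θ' = 1.5708 + 0.5·1.0 = 2.0708
R = v/ω = 1.0/0.5 = 2.0000
x' = -0.5 + 2.0000·(sin 2.0708 − sin 1.5708) = -0.7448
y' = 3 − 2.0000·(cos 2.0708 − cos 1.5708) = 3.9589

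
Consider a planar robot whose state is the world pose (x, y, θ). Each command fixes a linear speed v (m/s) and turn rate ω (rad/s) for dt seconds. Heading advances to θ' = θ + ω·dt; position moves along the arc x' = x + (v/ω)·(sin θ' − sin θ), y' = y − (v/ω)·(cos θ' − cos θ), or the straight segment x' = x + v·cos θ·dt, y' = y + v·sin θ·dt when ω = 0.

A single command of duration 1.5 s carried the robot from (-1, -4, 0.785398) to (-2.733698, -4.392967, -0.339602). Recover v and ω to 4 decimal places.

Δθ = -0.339602 − 0.785398 = -1.125000
ω = Δθ/dt = -1.125000/1.5 = -0.7500
R = Δx/(sin θ' − sin θ) = 1.6667
v = R·ω = 1.6667·-0.7500 = -1.2500

v = -1.2500, ω = -0.7500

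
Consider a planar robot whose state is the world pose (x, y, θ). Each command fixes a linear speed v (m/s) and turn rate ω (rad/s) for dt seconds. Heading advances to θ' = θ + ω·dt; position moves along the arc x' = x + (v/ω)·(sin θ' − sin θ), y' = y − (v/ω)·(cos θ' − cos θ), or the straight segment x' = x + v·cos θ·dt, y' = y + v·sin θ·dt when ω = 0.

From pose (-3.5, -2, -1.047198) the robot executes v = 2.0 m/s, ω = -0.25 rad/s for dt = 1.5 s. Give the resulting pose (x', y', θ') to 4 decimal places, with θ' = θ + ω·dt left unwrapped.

(-2.5164, -4.8156, -1.4222)

θ' = -1.0472 + -0.25·1.5 = -1.4222
R = v/ω = 2.0/-0.25 = -8.0000
x' = -3.5 + -8.0000·(sin -1.4222 − sin -1.0472) = -2.5164
y' = -2 − -8.0000·(cos -1.4222 − cos -1.0472) = -4.8156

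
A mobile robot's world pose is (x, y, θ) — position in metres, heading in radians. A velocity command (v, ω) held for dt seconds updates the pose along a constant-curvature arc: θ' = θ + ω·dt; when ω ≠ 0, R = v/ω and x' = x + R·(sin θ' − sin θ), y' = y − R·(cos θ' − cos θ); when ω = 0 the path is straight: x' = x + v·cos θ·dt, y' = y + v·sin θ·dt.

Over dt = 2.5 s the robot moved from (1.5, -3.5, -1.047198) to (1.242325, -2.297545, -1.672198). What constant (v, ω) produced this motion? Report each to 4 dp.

Δθ = -1.672198 − -1.047198 = -0.625000
ω = Δθ/dt = -0.625000/2.5 = -0.2500
R = −Δy/(cos θ' − cos θ) = 2.0000
v = R·ω = 2.0000·-0.2500 = -0.5000

v = -0.5000, ω = -0.2500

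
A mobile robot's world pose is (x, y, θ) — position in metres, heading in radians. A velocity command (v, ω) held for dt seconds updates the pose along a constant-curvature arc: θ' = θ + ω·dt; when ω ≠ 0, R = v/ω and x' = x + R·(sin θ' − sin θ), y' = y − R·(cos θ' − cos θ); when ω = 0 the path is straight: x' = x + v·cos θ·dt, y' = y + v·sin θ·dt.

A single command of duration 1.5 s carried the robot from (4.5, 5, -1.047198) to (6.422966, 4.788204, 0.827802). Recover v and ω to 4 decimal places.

Δθ = 0.827802 − -1.047198 = 1.875000
ω = Δθ/dt = 1.875000/1.5 = 1.2500
R = Δx/(sin θ' − sin θ) = 1.2000
v = R·ω = 1.2000·1.2500 = 1.5000

v = 1.5000, ω = 1.2500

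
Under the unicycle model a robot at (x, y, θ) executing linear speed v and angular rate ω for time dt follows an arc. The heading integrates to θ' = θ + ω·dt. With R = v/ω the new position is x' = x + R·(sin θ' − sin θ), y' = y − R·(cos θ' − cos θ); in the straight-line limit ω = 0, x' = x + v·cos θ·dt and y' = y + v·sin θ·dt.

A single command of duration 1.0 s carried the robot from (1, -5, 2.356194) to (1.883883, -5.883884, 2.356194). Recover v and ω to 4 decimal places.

v = -1.2500, ω = 0.0000

Δθ = 2.356194 − 2.356194 = 0.000000
ω = Δθ/dt = 0.000000/1.0 = 0.0000
ω = 0 → v = (Δx·cos θ + Δy·sin θ)/dt = -1.2500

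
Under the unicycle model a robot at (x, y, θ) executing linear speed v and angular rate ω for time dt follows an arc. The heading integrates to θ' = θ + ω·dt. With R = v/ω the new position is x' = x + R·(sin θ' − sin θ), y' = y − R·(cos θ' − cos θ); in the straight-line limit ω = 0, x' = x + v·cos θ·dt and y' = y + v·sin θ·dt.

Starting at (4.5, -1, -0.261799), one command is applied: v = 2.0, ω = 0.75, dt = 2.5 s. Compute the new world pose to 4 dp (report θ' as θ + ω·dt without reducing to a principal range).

θ' = -0.2618 + 0.75·2.5 = 1.6132
R = v/ω = 2.0/0.75 = 2.6667
x' = 4.5 + 2.6667·(sin 1.6132 − sin -0.2618) = 7.8545
y' = -1 − 2.6667·(cos 1.6132 − cos -0.2618) = 1.6888

(7.8545, 1.6888, 1.6132)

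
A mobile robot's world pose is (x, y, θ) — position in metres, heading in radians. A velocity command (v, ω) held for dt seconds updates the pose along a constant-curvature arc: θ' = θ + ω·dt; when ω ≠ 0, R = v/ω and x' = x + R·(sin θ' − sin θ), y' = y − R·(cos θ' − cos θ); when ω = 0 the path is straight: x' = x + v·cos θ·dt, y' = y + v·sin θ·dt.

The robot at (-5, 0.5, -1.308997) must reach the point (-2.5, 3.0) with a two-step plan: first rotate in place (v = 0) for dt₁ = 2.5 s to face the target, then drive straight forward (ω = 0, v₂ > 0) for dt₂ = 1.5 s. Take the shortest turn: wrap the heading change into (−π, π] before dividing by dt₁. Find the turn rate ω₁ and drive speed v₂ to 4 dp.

heading to target = atan2(3−0.5, -2.5−-5) = 0.7854
Δθ = wrap(0.7854 − -1.3090) = 2.0944; ω₁ = Δθ/dt₁ = 0.8378
distance = √((-2.5−-5)² + (3−0.5)²) = 3.5355; v₂ = distance/dt₂ = 2.3570

ω₁ = 0.8378, v₂ = 2.3570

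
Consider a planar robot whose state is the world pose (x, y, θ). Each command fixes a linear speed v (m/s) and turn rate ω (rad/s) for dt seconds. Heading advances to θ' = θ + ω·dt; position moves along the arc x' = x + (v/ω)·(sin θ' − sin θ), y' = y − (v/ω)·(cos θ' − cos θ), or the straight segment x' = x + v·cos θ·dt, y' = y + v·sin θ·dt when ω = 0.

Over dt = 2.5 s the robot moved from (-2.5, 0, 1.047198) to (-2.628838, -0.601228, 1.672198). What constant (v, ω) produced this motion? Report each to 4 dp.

v = -0.2500, ω = 0.2500

Δθ = 1.672198 − 1.047198 = 0.625000
ω = Δθ/dt = 0.625000/2.5 = 0.2500
R = −Δy/(cos θ' − cos θ) = -1.0000
v = R·ω = -1.0000·0.2500 = -0.2500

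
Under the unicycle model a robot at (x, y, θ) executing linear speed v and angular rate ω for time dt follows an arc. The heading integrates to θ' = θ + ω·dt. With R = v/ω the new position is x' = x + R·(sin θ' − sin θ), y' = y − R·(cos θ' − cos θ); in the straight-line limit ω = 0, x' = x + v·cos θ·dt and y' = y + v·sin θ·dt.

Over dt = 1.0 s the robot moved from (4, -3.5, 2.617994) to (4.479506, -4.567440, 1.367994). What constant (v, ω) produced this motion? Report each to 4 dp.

Δθ = 1.367994 − 2.617994 = -1.250000
ω = Δθ/dt = -1.250000/1.0 = -1.2500
R = −Δy/(cos θ' − cos θ) = 1.0000
v = R·ω = 1.0000·-1.2500 = -1.2500

v = -1.2500, ω = -1.2500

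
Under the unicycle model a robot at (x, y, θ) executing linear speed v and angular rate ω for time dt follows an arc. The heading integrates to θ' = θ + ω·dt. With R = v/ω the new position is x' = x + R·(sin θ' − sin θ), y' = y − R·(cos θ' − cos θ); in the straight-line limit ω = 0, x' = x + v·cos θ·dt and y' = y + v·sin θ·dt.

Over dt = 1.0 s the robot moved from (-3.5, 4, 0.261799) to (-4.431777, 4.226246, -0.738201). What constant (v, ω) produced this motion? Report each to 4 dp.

v = -1.0000, ω = -1.0000

Δθ = -0.738201 − 0.261799 = -1.000000
ω = Δθ/dt = -1.000000/1.0 = -1.0000
R = Δx/(sin θ' − sin θ) = 1.0000
v = R·ω = 1.0000·-1.0000 = -1.0000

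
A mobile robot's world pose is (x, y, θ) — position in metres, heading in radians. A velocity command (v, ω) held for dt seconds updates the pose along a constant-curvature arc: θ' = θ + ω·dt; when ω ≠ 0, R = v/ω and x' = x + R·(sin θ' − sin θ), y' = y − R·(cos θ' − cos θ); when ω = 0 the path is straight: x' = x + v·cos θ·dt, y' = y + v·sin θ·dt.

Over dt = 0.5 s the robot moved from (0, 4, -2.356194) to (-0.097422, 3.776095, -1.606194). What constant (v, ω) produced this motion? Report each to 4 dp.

Δθ = -1.606194 − -2.356194 = 0.750000
ω = Δθ/dt = 0.750000/0.5 = 1.5000
R = −Δy/(cos θ' − cos θ) = 0.3333
v = R·ω = 0.3333·1.5000 = 0.5000

v = 0.5000, ω = 1.5000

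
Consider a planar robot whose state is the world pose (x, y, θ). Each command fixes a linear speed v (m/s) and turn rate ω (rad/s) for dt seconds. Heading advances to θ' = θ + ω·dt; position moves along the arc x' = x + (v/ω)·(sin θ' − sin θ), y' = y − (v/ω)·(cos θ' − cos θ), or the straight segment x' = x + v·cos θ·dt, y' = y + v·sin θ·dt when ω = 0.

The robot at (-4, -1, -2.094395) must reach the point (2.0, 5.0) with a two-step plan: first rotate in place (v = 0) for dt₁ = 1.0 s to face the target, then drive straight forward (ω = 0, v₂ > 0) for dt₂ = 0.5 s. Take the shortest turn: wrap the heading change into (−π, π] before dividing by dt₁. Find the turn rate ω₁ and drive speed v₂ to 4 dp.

heading to target = atan2(5−-1, 2−-4) = 0.7854
Δθ = wrap(0.7854 − -2.0944) = 2.8798; ω₁ = Δθ/dt₁ = 2.8798
distance = √((2−-4)² + (5−-1)²) = 8.4853; v₂ = distance/dt₂ = 16.9706

ω₁ = 2.8798, v₂ = 16.9706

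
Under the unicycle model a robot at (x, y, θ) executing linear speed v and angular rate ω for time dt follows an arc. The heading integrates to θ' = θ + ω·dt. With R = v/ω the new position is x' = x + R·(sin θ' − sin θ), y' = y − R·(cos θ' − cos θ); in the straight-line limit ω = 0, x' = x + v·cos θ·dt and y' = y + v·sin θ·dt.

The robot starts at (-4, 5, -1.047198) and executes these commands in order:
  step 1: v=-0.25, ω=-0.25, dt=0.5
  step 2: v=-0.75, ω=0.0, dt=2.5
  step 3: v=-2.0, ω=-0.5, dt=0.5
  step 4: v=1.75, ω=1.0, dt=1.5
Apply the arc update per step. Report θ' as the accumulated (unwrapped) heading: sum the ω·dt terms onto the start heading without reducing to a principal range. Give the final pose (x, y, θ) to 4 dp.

(-3.1861, 6.3146, 0.0778)

step 1: θ'=-1.1722 (R=1.0000) → pose (-4.0556, 5.1119, -1.1722)
step 2: θ'=-1.1722 (straight) → pose (-4.7833, 6.8399, -1.1722)
step 3: θ'=-1.4222 (R=4.0000) → pose (-5.0528, 7.8002, -1.4222)
step 4: θ'=0.0778 (R=1.7500) → pose (-3.1861, 6.3146, 0.0778)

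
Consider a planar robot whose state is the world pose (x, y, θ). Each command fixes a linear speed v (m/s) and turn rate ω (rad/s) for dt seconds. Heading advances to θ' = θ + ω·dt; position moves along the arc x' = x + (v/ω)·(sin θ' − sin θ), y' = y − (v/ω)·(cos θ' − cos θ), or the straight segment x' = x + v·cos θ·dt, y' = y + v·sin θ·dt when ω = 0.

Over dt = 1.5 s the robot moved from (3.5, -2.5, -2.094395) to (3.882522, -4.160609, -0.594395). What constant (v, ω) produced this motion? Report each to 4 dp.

Δθ = -0.594395 − -2.094395 = 1.500000
ω = Δθ/dt = 1.500000/1.5 = 1.0000
R = −Δy/(cos θ' − cos θ) = 1.2500
v = R·ω = 1.2500·1.0000 = 1.2500

v = 1.2500, ω = 1.0000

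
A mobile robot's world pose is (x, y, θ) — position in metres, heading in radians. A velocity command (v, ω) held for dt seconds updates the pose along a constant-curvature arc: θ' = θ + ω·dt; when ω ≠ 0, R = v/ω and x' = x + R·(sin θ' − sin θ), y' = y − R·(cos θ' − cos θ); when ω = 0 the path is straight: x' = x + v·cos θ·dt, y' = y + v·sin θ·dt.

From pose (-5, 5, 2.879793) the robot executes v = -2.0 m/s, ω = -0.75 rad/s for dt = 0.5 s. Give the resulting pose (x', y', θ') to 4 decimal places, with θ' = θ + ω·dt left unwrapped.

θ' = 2.8798 + -0.75·0.5 = 2.5048
R = v/ω = -2.0/-0.75 = 2.6667
x' = -5 + 2.6667·(sin 2.5048 − sin 2.8798) = -4.1045
y' = 5 − 2.6667·(cos 2.5048 − cos 2.8798) = 4.5682

(-4.1045, 4.5682, 2.5048)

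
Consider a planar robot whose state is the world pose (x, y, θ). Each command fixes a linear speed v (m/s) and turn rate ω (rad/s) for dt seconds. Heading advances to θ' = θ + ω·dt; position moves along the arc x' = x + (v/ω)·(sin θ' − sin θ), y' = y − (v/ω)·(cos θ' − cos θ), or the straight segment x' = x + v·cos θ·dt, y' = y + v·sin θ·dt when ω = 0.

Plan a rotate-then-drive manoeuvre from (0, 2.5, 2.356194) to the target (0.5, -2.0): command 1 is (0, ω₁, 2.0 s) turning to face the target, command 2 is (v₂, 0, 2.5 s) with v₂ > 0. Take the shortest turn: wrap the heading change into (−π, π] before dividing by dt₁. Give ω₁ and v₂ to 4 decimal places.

heading to target = atan2(-2−2.5, 0.5−0) = -1.4601
Δθ = wrap(-1.4601 − 2.3562) = 2.4669; ω₁ = Δθ/dt₁ = 1.2334
distance = √((0.5−0)² + (-2−2.5)²) = 4.5277; v₂ = distance/dt₂ = 1.8111

ω₁ = 1.2334, v₂ = 1.8111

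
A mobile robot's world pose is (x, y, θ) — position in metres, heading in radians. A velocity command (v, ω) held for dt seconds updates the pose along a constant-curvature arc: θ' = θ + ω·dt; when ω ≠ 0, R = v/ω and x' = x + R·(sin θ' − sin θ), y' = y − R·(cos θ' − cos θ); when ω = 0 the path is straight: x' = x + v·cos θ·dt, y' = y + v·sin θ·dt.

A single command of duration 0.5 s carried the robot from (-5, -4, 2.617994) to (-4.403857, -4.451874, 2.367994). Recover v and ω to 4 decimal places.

v = -1.5000, ω = -0.5000

Δθ = 2.367994 − 2.617994 = -0.250000
ω = Δθ/dt = -0.250000/0.5 = -0.5000
R = Δx/(sin θ' − sin θ) = 3.0000
v = R·ω = 3.0000·-0.5000 = -1.5000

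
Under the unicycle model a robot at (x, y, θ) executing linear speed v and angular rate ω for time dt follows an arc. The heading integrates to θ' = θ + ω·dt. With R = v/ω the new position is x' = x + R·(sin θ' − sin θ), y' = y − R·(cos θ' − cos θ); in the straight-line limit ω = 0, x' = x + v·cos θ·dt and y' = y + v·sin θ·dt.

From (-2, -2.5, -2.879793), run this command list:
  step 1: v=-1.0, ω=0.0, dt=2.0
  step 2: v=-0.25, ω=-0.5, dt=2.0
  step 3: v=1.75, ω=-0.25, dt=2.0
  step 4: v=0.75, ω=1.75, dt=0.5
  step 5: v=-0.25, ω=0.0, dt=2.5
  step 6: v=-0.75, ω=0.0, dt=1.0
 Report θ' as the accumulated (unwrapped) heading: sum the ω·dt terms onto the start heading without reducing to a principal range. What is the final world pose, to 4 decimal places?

(-0.4755, 0.5690, -3.5048)

step 1: θ'=-2.8798 (straight) → pose (-0.0681, -1.9824, -2.8798)
step 2: θ'=-3.8798 (R=0.5000) → pose (0.3977, -2.0955, -3.8798)
step 3: θ'=-4.3798 (R=-7.0000) → pose (-1.5079, 0.7968, -4.3798)
step 4: θ'=-3.5048 (R=0.4286) → pose (-1.7608, 1.0575, -3.5048)
step 5: θ'=-3.5048 (straight) → pose (-1.1765, 0.8354, -3.5048)
step 6: θ'=-3.5048 (straight) → pose (-0.4755, 0.5690, -3.5048)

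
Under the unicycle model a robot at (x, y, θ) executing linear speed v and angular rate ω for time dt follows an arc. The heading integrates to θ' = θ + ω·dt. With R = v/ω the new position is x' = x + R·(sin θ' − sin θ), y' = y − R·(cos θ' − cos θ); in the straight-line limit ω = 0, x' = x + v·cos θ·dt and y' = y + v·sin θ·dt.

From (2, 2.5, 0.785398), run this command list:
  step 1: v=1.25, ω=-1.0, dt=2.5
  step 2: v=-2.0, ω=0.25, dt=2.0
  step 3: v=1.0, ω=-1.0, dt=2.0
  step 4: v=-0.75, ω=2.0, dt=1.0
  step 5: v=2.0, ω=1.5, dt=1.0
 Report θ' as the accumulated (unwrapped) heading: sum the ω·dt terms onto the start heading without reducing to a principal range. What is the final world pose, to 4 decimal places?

step 1: θ'=-1.7146 (R=-1.2500) → pose (4.1210, 1.4370, -1.7146)
step 2: θ'=-1.2146 (R=-8.0000) → pose (3.7014, 5.3731, -1.2146)
step 3: θ'=-3.2146 (R=-1.0000) → pose (2.6912, 4.0271, -3.2146)
step 4: θ'=-1.2146 (R=-0.3750) → pose (3.0700, 4.5319, -1.2146)
step 5: θ'=0.2854 (R=1.3333) → pose (4.6951, 3.7174, 0.2854)

(4.6951, 3.7174, 0.2854)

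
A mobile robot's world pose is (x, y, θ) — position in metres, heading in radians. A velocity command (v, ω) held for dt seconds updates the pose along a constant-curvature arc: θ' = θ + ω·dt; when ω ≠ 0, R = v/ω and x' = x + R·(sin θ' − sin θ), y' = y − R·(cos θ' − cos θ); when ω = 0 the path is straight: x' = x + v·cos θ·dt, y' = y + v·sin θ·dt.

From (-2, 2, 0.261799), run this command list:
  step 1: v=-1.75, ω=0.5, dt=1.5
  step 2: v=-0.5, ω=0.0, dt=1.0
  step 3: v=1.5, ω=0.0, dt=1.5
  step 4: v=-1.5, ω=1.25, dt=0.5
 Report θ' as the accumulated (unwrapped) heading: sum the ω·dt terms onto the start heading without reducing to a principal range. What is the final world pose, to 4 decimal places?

step 1: θ'=1.0118 (R=-3.5000) → pose (-4.0614, 0.4754, 1.0118)
step 2: θ'=1.0118 (straight) → pose (-4.3266, 0.0515, 1.0118)
step 3: θ'=1.0118 (straight) → pose (-3.1333, 1.9591, 1.0118)
step 4: θ'=1.6368 (R=-1.2000) → pose (-3.3133, 1.2435, 1.6368)

(-3.3133, 1.2435, 1.6368)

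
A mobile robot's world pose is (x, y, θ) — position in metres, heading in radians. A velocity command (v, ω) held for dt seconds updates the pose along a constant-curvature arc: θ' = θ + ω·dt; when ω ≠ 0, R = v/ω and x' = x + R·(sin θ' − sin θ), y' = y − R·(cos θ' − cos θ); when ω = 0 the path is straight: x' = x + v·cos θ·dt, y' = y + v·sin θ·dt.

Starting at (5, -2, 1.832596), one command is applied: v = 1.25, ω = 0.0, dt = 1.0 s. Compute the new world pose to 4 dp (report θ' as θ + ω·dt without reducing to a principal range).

θ' = 1.8326 + 0.0·1.0 = 1.8326
ω = 0 → straight: x' = 5 + 1.25·cos(1.8326)·1.0 = 4.6765
y' = -2 + 1.25·sin(1.8326)·1.0 = -0.7926

(4.6765, -0.7926, 1.8326)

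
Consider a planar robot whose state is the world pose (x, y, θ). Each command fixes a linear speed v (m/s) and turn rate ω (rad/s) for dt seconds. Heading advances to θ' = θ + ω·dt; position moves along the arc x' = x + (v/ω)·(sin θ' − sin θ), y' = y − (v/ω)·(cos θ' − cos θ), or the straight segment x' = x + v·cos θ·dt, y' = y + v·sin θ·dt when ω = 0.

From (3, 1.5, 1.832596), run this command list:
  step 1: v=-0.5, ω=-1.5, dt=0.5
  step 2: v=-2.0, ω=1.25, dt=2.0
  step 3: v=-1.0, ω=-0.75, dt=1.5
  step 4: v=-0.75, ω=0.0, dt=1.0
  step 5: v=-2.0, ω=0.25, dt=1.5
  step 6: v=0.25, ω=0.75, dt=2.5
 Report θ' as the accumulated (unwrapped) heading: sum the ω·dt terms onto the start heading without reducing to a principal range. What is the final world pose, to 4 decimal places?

(9.2490, -3.3229, 4.7076)

step 1: θ'=1.0826 (R=0.3333) → pose (2.9724, 1.2574, 1.0826)
step 2: θ'=3.5826 (R=-1.6000) → pose (5.0685, -0.9400, 3.5826)
step 3: θ'=2.4576 (R=1.3333) → pose (6.4801, -1.1124, 2.4576)
step 4: θ'=2.4576 (straight) → pose (7.0614, -1.5863, 2.4576)
step 5: θ'=2.8326 (R=-8.0000) → pose (9.6837, -3.0070, 2.8326)
step 6: θ'=4.7076 (R=0.3333) → pose (9.2490, -3.3229, 4.7076)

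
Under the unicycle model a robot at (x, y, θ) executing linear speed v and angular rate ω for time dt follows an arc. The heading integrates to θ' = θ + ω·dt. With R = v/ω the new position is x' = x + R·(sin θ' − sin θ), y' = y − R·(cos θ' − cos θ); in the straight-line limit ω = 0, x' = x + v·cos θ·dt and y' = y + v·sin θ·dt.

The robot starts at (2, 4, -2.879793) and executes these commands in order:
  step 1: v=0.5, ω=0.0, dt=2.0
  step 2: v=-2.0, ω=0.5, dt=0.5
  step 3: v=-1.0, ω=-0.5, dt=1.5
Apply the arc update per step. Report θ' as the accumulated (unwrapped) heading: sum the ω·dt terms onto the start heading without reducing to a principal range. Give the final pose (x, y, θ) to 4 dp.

step 1: θ'=-2.8798 (straight) → pose (1.0341, 3.7412, -2.8798)
step 2: θ'=-2.6298 (R=-4.0000) → pose (1.9578, 4.1174, -2.6298)
step 3: θ'=-3.3798 (R=2.0000) → pose (3.4092, 4.3172, -3.3798)

(3.4092, 4.3172, -3.3798)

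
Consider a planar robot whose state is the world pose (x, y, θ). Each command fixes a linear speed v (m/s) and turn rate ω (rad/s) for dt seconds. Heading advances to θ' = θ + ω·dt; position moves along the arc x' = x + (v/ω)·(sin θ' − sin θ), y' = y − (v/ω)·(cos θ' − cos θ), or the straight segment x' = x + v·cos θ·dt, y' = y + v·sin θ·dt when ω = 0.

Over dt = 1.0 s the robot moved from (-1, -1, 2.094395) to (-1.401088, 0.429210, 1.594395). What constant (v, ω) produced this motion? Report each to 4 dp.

Δθ = 1.594395 − 2.094395 = -0.500000
ω = Δθ/dt = -0.500000/1.0 = -0.5000
R = −Δy/(cos θ' − cos θ) = -3.0000
v = R·ω = -3.0000·-0.5000 = 1.5000

v = 1.5000, ω = -0.5000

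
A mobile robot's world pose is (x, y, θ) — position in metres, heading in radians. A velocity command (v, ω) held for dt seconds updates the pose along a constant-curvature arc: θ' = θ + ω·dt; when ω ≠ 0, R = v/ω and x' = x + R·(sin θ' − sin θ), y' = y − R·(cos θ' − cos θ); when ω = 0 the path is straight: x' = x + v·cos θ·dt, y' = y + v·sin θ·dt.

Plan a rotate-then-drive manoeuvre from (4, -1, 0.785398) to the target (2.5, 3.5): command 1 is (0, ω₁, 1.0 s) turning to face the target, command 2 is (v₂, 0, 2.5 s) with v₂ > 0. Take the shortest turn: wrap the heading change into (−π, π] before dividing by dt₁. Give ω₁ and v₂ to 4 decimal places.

heading to target = atan2(3.5−-1, 2.5−4) = 1.8925
Δθ = wrap(1.8925 − 0.7854) = 1.1071; ω₁ = Δθ/dt₁ = 1.1071
distance = √((2.5−4)² + (3.5−-1)²) = 4.7434; v₂ = distance/dt₂ = 1.8974

ω₁ = 1.1071, v₂ = 1.8974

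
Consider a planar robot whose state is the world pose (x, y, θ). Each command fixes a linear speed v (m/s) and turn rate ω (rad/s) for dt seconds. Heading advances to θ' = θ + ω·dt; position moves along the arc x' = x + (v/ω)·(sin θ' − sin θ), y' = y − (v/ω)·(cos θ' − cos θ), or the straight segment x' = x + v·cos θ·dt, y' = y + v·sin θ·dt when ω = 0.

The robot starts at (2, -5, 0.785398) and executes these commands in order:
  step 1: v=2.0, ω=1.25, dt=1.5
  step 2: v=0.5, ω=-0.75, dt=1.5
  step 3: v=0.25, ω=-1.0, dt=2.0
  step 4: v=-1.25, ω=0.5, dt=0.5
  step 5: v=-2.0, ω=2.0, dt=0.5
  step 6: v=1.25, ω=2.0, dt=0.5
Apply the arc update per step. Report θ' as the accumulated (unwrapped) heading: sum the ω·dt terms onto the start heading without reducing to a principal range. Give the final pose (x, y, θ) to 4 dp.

(0.2742, -1.1084, 1.7854)

step 1: θ'=2.6604 (R=1.6000) → pose (1.6092, -2.4503, 2.6604)
step 2: θ'=1.5354 (R=-0.6667) → pose (1.2515, -1.8358, 1.5354)
step 3: θ'=-0.4646 (R=-0.2500) → pose (1.6133, -1.6211, -0.4646)
step 4: θ'=-0.2146 (R=-2.5000) → pose (1.0256, -1.4135, -0.2146)
step 5: θ'=0.7854 (R=-1.0000) → pose (0.1055, -1.6834, 0.7854)
step 6: θ'=1.7854 (R=0.6250) → pose (0.2742, -1.1084, 1.7854)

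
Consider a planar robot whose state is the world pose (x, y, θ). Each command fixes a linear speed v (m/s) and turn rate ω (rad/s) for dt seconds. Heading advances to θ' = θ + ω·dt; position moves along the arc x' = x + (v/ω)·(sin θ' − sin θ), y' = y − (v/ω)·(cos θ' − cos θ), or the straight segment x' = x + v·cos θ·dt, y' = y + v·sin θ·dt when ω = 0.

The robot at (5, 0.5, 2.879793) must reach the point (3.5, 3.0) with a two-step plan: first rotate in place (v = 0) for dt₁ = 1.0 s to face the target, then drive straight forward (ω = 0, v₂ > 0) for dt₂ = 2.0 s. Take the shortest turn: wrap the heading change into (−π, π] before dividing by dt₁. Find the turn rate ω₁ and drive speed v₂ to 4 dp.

heading to target = atan2(3−0.5, 3.5−5) = 2.1112
Δθ = wrap(2.1112 − 2.8798) = -0.7686; ω₁ = Δθ/dt₁ = -0.7686
distance = √((3.5−5)² + (3−0.5)²) = 2.9155; v₂ = distance/dt₂ = 1.4577

ω₁ = -0.7686, v₂ = 1.4577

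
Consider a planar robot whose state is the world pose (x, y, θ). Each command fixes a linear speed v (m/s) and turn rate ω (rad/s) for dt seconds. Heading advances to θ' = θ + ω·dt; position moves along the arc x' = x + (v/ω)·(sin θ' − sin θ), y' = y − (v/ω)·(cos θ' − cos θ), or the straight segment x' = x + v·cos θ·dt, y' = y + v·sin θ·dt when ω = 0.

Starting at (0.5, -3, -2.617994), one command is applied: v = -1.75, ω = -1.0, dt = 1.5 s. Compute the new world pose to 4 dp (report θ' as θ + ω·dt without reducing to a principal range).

θ' = -2.6180 + -1.0·1.5 = -4.1180
R = v/ω = -1.75/-1.0 = 1.7500
x' = 0.5 + 1.7500·(sin -4.1180 − sin -2.6180) = 2.8249
y' = -3 − 1.7500·(cos -4.1180 − cos -2.6180) = -3.5355

(2.8249, -3.5355, -4.1180)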